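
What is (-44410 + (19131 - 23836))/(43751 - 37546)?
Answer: -9823/1241 ≈ -7.9154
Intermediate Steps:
(-44410 + (19131 - 23836))/(43751 - 37546) = (-44410 - 4705)/6205 = -49115*1/6205 = -9823/1241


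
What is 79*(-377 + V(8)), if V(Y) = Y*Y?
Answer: -24727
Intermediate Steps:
V(Y) = Y**2
79*(-377 + V(8)) = 79*(-377 + 8**2) = 79*(-377 + 64) = 79*(-313) = -24727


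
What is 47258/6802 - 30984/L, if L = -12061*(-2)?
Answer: 232301077/41019461 ≈ 5.6632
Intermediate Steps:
L = 24122
47258/6802 - 30984/L = 47258/6802 - 30984/24122 = 47258*(1/6802) - 30984*1/24122 = 23629/3401 - 15492/12061 = 232301077/41019461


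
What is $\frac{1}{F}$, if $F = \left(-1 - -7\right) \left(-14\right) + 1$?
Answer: $- \frac{1}{83} \approx -0.012048$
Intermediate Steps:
$F = -83$ ($F = \left(-1 + 7\right) \left(-14\right) + 1 = 6 \left(-14\right) + 1 = -84 + 1 = -83$)
$\frac{1}{F} = \frac{1}{-83} = - \frac{1}{83}$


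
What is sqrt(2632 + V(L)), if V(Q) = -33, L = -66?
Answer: sqrt(2599) ≈ 50.980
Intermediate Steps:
sqrt(2632 + V(L)) = sqrt(2632 - 33) = sqrt(2599)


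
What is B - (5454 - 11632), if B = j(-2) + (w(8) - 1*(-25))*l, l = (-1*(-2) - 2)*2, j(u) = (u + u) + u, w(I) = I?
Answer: 6172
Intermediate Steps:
j(u) = 3*u (j(u) = 2*u + u = 3*u)
l = 0 (l = (2 - 2)*2 = 0*2 = 0)
B = -6 (B = 3*(-2) + (8 - 1*(-25))*0 = -6 + (8 + 25)*0 = -6 + 33*0 = -6 + 0 = -6)
B - (5454 - 11632) = -6 - (5454 - 11632) = -6 - 1*(-6178) = -6 + 6178 = 6172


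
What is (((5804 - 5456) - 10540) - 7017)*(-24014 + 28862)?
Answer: -83429232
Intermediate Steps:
(((5804 - 5456) - 10540) - 7017)*(-24014 + 28862) = ((348 - 10540) - 7017)*4848 = (-10192 - 7017)*4848 = -17209*4848 = -83429232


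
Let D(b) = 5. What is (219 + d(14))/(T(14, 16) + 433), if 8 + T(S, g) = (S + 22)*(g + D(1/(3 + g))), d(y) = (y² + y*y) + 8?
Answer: 619/1181 ≈ 0.52413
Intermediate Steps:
d(y) = 8 + 2*y² (d(y) = (y² + y²) + 8 = 2*y² + 8 = 8 + 2*y²)
T(S, g) = -8 + (5 + g)*(22 + S) (T(S, g) = -8 + (S + 22)*(g + 5) = -8 + (22 + S)*(5 + g) = -8 + (5 + g)*(22 + S))
(219 + d(14))/(T(14, 16) + 433) = (219 + (8 + 2*14²))/((102 + 5*14 + 22*16 + 14*16) + 433) = (219 + (8 + 2*196))/((102 + 70 + 352 + 224) + 433) = (219 + (8 + 392))/(748 + 433) = (219 + 400)/1181 = 619*(1/1181) = 619/1181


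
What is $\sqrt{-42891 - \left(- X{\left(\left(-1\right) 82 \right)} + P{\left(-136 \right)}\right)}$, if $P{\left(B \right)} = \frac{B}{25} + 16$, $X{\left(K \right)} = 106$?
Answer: $\frac{i \sqrt{1069889}}{5} \approx 206.87 i$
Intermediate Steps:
$P{\left(B \right)} = 16 + \frac{B}{25}$ ($P{\left(B \right)} = B \frac{1}{25} + 16 = \frac{B}{25} + 16 = 16 + \frac{B}{25}$)
$\sqrt{-42891 - \left(- X{\left(\left(-1\right) 82 \right)} + P{\left(-136 \right)}\right)} = \sqrt{-42891 + \left(106 - \left(16 + \frac{1}{25} \left(-136\right)\right)\right)} = \sqrt{-42891 + \left(106 - \left(16 - \frac{136}{25}\right)\right)} = \sqrt{-42891 + \left(106 - \frac{264}{25}\right)} = \sqrt{-42891 + \frac{2386}{25}} = \sqrt{- \frac{1069889}{25}} = \frac{i \sqrt{1069889}}{5}$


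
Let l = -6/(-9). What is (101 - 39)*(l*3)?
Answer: 124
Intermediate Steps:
l = ⅔ (l = -6*(-⅑) = ⅔ ≈ 0.66667)
(101 - 39)*(l*3) = (101 - 39)*((⅔)*3) = 62*2 = 124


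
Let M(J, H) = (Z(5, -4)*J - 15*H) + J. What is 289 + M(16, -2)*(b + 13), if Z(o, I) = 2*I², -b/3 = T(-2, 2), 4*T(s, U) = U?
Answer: 6706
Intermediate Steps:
T(s, U) = U/4
b = -3/2 (b = -3*2/4 = -3*½ = -3/2 ≈ -1.5000)
M(J, H) = -15*H + 33*J (M(J, H) = ((2*(-4)²)*J - 15*H) + J = ((2*16)*J - 15*H) + J = (32*J - 15*H) + J = (-15*H + 32*J) + J = -15*H + 33*J)
289 + M(16, -2)*(b + 13) = 289 + (-15*(-2) + 33*16)*(-3/2 + 13) = 289 + (30 + 528)*(23/2) = 289 + 558*(23/2) = 289 + 6417 = 6706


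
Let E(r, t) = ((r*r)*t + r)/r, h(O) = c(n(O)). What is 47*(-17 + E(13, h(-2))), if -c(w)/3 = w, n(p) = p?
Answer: 2914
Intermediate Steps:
c(w) = -3*w
h(O) = -3*O
E(r, t) = (r + t*r²)/r (E(r, t) = (r²*t + r)/r = (t*r² + r)/r = (r + t*r²)/r)
47*(-17 + E(13, h(-2))) = 47*(-17 + (1 + 13*(-3*(-2)))) = 47*(-17 + (1 + 13*6)) = 47*(-17 + (1 + 78)) = 47*(-17 + 79) = 47*62 = 2914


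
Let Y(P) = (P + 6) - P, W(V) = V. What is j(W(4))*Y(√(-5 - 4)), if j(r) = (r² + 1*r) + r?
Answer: 144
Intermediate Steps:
Y(P) = 6 (Y(P) = (6 + P) - P = 6)
j(r) = r² + 2*r (j(r) = (r² + r) + r = (r + r²) + r = r² + 2*r)
j(W(4))*Y(√(-5 - 4)) = (4*(2 + 4))*6 = (4*6)*6 = 24*6 = 144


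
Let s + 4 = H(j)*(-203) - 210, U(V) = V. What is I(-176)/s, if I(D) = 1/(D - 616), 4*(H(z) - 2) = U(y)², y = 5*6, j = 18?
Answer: 1/36665640 ≈ 2.7274e-8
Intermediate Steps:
y = 30
H(z) = 227 (H(z) = 2 + (¼)*30² = 2 + (¼)*900 = 2 + 225 = 227)
I(D) = 1/(-616 + D)
s = -46295 (s = -4 + (227*(-203) - 210) = -4 + (-46081 - 210) = -4 - 46291 = -46295)
I(-176)/s = 1/(-616 - 176*(-46295)) = -1/46295/(-792) = -1/792*(-1/46295) = 1/36665640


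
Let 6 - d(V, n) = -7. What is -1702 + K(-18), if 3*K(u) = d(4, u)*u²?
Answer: -298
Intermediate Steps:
d(V, n) = 13 (d(V, n) = 6 - 1*(-7) = 6 + 7 = 13)
K(u) = 13*u²/3 (K(u) = (13*u²)/3 = 13*u²/3)
-1702 + K(-18) = -1702 + (13/3)*(-18)² = -1702 + (13/3)*324 = -1702 + 1404 = -298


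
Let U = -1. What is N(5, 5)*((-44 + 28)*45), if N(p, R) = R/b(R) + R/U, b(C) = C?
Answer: 2880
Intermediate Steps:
N(p, R) = 1 - R (N(p, R) = R/R + R/(-1) = 1 + R*(-1) = 1 - R)
N(5, 5)*((-44 + 28)*45) = (1 - 1*5)*((-44 + 28)*45) = (1 - 5)*(-16*45) = -4*(-720) = 2880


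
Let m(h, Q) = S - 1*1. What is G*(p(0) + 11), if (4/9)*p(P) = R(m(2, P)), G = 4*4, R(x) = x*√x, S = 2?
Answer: 212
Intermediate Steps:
m(h, Q) = 1 (m(h, Q) = 2 - 1*1 = 2 - 1 = 1)
R(x) = x^(3/2)
G = 16
p(P) = 9/4 (p(P) = 9*1^(3/2)/4 = (9/4)*1 = 9/4)
G*(p(0) + 11) = 16*(9/4 + 11) = 16*(53/4) = 212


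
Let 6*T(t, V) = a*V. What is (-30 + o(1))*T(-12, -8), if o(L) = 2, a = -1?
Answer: -112/3 ≈ -37.333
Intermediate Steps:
T(t, V) = -V/6 (T(t, V) = (-V)/6 = -V/6)
(-30 + o(1))*T(-12, -8) = (-30 + 2)*(-1/6*(-8)) = -28*4/3 = -112/3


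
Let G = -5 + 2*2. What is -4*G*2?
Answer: 8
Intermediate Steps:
G = -1 (G = -5 + 4 = -1)
-4*G*2 = -4*(-1)*2 = 4*2 = 8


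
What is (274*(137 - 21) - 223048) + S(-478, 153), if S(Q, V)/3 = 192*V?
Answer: -103136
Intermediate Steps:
S(Q, V) = 576*V (S(Q, V) = 3*(192*V) = 576*V)
(274*(137 - 21) - 223048) + S(-478, 153) = (274*(137 - 21) - 223048) + 576*153 = (274*116 - 223048) + 88128 = (31784 - 223048) + 88128 = -191264 + 88128 = -103136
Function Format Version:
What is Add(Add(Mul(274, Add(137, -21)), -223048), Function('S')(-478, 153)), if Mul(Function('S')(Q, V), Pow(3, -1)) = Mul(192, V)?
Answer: -103136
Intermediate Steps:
Function('S')(Q, V) = Mul(576, V) (Function('S')(Q, V) = Mul(3, Mul(192, V)) = Mul(576, V))
Add(Add(Mul(274, Add(137, -21)), -223048), Function('S')(-478, 153)) = Add(Add(Mul(274, Add(137, -21)), -223048), Mul(576, 153)) = Add(Add(Mul(274, 116), -223048), 88128) = Add(Add(31784, -223048), 88128) = Add(-191264, 88128) = -103136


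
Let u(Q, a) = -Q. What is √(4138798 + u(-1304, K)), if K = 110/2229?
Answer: √4140102 ≈ 2034.7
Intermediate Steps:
K = 110/2229 (K = 110*(1/2229) = 110/2229 ≈ 0.049349)
√(4138798 + u(-1304, K)) = √(4138798 - 1*(-1304)) = √(4138798 + 1304) = √4140102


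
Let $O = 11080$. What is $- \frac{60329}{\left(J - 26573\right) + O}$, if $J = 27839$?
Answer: $- \frac{60329}{12346} \approx -4.8865$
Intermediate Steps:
$- \frac{60329}{\left(J - 26573\right) + O} = - \frac{60329}{\left(27839 - 26573\right) + 11080} = - \frac{60329}{1266 + 11080} = - \frac{60329}{12346}$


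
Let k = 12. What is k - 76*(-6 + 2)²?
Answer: -1204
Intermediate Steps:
k - 76*(-6 + 2)² = 12 - 76*(-6 + 2)² = 12 - 76*(-4)² = 12 - 76*16 = 12 - 1216 = -1204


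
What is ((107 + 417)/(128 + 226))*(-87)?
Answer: -7598/59 ≈ -128.78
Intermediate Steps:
((107 + 417)/(128 + 226))*(-87) = (524/354)*(-87) = (524*(1/354))*(-87) = (262/177)*(-87) = -7598/59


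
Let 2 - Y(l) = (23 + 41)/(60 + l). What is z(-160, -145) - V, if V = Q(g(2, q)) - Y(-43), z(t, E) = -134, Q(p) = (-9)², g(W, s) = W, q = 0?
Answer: -3685/17 ≈ -216.76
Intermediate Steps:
Q(p) = 81
Y(l) = 2 - 64/(60 + l) (Y(l) = 2 - (23 + 41)/(60 + l) = 2 - 64/(60 + l))
V = 1407/17 (V = 81 - 2*(28 - 43)/(60 - 43) = 81 - 2*(-15)/17 = 81 - 1*(-30/17) = 81 + 30/17 = 1407/17 ≈ 82.765)
z(-160, -145) - V = -134 - 1*1407/17 = -134 - 1407/17 = -3685/17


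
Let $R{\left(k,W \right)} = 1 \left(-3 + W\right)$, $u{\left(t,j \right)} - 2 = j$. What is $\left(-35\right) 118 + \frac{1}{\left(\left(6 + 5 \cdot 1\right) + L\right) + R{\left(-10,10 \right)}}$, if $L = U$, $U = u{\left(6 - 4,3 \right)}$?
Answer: $- \frac{94989}{23} \approx -4130.0$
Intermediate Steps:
$u{\left(t,j \right)} = 2 + j$
$R{\left(k,W \right)} = -3 + W$
$U = 5$ ($U = 2 + 3 = 5$)
$L = 5$
$\left(-35\right) 118 + \frac{1}{\left(\left(6 + 5 \cdot 1\right) + L\right) + R{\left(-10,10 \right)}} = \left(-35\right) 118 + \frac{1}{\left(\left(6 + 5 \cdot 1\right) + 5\right) + \left(-3 + 10\right)} = -4130 + \frac{1}{\left(\left(6 + 5\right) + 5\right) + 7} = -4130 + \frac{1}{\left(11 + 5\right) + 7} = -4130 + \frac{1}{16 + 7} = -4130 + \frac{1}{23} = - \frac{94989}{23}$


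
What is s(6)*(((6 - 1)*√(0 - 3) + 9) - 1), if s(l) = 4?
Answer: 32 + 20*I*√3 ≈ 32.0 + 34.641*I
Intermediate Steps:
s(6)*(((6 - 1)*√(0 - 3) + 9) - 1) = 4*(((6 - 1)*√(0 - 3) + 9) - 1) = 4*((5*√(-3) + 9) - 1) = 4*((5*(I*√3) + 9) - 1) = 4*((5*I*√3 + 9) - 1) = 4*((9 + 5*I*√3) - 1) = 4*(8 + 5*I*√3) = 32 + 20*I*√3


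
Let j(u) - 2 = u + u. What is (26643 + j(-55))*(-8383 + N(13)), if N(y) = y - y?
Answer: -222442905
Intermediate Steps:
j(u) = 2 + 2*u (j(u) = 2 + (u + u) = 2 + 2*u)
N(y) = 0
(26643 + j(-55))*(-8383 + N(13)) = (26643 + (2 + 2*(-55)))*(-8383 + 0) = (26643 + (2 - 110))*(-8383) = (26643 - 108)*(-8383) = 26535*(-8383) = -222442905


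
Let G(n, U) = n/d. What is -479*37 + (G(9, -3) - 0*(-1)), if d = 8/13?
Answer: -141667/8 ≈ -17708.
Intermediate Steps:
d = 8/13 (d = 8*(1/13) = 8/13 ≈ 0.61539)
G(n, U) = 13*n/8 (G(n, U) = n/(8/13) = n*(13/8) = 13*n/8)
-479*37 + (G(9, -3) - 0*(-1)) = -479*37 + ((13/8)*9 - 0*(-1)) = -17723 + (117/8 - 1*0) = -17723 + (117/8 + 0) = -17723 + 117/8 = -141667/8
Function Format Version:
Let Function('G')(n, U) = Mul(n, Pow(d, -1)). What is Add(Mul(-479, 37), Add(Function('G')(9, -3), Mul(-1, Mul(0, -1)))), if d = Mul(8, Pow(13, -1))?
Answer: Rational(-141667, 8) ≈ -17708.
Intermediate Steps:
d = Rational(8, 13) (d = Mul(8, Rational(1, 13)) = Rational(8, 13) ≈ 0.61539)
Function('G')(n, U) = Mul(Rational(13, 8), n) (Function('G')(n, U) = Mul(n, Pow(Rational(8, 13), -1)) = Mul(n, Rational(13, 8)) = Mul(Rational(13, 8), n))
Add(Mul(-479, 37), Add(Function('G')(9, -3), Mul(-1, Mul(0, -1)))) = Add(Mul(-479, 37), Add(Mul(Rational(13, 8), 9), Mul(-1, Mul(0, -1)))) = Add(-17723, Add(Rational(117, 8), Mul(-1, 0))) = Add(-17723, Add(Rational(117, 8), 0)) = Add(-17723, Rational(117, 8)) = Rational(-141667, 8)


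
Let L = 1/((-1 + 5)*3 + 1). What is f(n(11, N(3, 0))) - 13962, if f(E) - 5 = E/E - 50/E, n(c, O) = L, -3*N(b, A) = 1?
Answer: -14606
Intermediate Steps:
N(b, A) = -⅓ (N(b, A) = -⅓*1 = -⅓)
L = 1/13 (L = 1/(4*3 + 1) = 1/(12 + 1) = 1/13 ≈ 0.076923)
n(c, O) = 1/13
f(E) = 6 - 50/E (f(E) = 5 + (E/E - 50/E) = 5 + (1 - 50/E) = 6 - 50/E)
f(n(11, N(3, 0))) - 13962 = (6 - 50/1/13) - 13962 = (6 - 50*13) - 13962 = (6 - 650) - 13962 = -644 - 13962 = -14606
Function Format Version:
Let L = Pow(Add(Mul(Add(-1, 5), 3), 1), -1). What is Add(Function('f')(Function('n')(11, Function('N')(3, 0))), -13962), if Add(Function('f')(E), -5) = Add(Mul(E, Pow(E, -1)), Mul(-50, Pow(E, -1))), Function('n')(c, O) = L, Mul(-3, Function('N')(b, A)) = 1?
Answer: -14606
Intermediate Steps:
Function('N')(b, A) = Rational(-1, 3) (Function('N')(b, A) = Mul(Rational(-1, 3), 1) = Rational(-1, 3))
L = Rational(1, 13) (L = Pow(Add(Mul(4, 3), 1), -1) = Pow(Add(12, 1), -1) = Pow(13, -1) = Rational(1, 13) ≈ 0.076923)
Function('n')(c, O) = Rational(1, 13)
Function('f')(E) = Add(6, Mul(-50, Pow(E, -1))) (Function('f')(E) = Add(5, Add(Mul(E, Pow(E, -1)), Mul(-50, Pow(E, -1)))) = Add(5, Add(1, Mul(-50, Pow(E, -1)))) = Add(6, Mul(-50, Pow(E, -1))))
Add(Function('f')(Function('n')(11, Function('N')(3, 0))), -13962) = Add(Add(6, Mul(-50, Pow(Rational(1, 13), -1))), -13962) = Add(Add(6, Mul(-50, 13)), -13962) = Add(Add(6, -650), -13962) = Add(-644, -13962) = -14606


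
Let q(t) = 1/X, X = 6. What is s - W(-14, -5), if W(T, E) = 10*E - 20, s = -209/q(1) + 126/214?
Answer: -126625/107 ≈ -1183.4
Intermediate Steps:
q(t) = ⅙ (q(t) = 1/6 = ⅙)
s = -134115/107 (s = -209/⅙ + 126/214 = -209*6 + 126*(1/214) = -1254 + 63/107 = -134115/107 ≈ -1253.4)
W(T, E) = -20 + 10*E
s - W(-14, -5) = -134115/107 - (-20 + 10*(-5)) = -134115/107 - (-20 - 50) = -134115/107 - 1*(-70) = -134115/107 + 70 = -126625/107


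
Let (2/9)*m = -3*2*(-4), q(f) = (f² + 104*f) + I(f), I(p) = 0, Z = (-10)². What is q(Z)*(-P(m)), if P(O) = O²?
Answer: -237945600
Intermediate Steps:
Z = 100
q(f) = f² + 104*f (q(f) = (f² + 104*f) + 0 = f² + 104*f)
m = 108 (m = 9*(-3*2*(-4))/2 = 9*(-6*(-4))/2 = (9/2)*24 = 108)
q(Z)*(-P(m)) = (100*(104 + 100))*(-1*108²) = (100*204)*(-1*11664) = 20400*(-11664) = -237945600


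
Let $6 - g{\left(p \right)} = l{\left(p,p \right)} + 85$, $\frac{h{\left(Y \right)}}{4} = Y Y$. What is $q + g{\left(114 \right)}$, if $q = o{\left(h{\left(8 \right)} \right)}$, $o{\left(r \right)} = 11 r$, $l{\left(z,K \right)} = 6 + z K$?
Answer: $-10265$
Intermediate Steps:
$l{\left(z,K \right)} = 6 + K z$
$h{\left(Y \right)} = 4 Y^{2}$ ($h{\left(Y \right)} = 4 Y Y = 4 Y^{2}$)
$q = 2816$ ($q = 11 \cdot 4 \cdot 8^{2} = 11 \cdot 4 \cdot 64 = 11 \cdot 256 = 2816$)
$g{\left(p \right)} = -85 - p^{2}$ ($g{\left(p \right)} = 6 - \left(\left(6 + p p\right) + 85\right) = 6 - \left(\left(6 + p^{2}\right) + 85\right) = 6 - \left(91 + p^{2}\right) = -85 - p^{2}$)
$q + g{\left(114 \right)} = 2816 - 13081 = -10265$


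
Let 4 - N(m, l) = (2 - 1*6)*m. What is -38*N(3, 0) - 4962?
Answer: -5570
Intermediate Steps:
N(m, l) = 4 + 4*m (N(m, l) = 4 - (2 - 1*6)*m = 4 - (2 - 6)*m = 4 - (-4)*m = 4 + 4*m)
-38*N(3, 0) - 4962 = -38*(4 + 4*3) - 4962 = -38*(4 + 12) - 4962 = -38*16 - 4962 = -608 - 4962 = -5570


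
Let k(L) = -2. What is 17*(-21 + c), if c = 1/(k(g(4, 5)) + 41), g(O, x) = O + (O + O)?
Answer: -13906/39 ≈ -356.56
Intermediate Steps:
g(O, x) = 3*O (g(O, x) = O + 2*O = 3*O)
c = 1/39 (c = 1/(-2 + 41) = 1/39 ≈ 0.025641)
17*(-21 + c) = 17*(-21 + 1/39) = 17*(-818/39) = -13906/39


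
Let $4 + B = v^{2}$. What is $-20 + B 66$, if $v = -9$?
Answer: $5062$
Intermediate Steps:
$B = 77$ ($B = -4 + \left(-9\right)^{2} = -4 + 81 = 77$)
$-20 + B 66 = -20 + 77 \cdot 66 = -20 + 5082 = 5062$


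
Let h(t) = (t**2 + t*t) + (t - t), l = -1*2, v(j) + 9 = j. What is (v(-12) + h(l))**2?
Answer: 169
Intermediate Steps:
v(j) = -9 + j
l = -2
h(t) = 2*t**2 (h(t) = (t**2 + t**2) + 0 = 2*t**2 + 0 = 2*t**2)
(v(-12) + h(l))**2 = ((-9 - 12) + 2*(-2)**2)**2 = (-21 + 2*4)**2 = (-21 + 8)**2 = (-13)**2 = 169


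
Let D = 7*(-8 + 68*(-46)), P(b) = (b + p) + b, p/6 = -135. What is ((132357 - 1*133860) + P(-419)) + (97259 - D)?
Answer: 116060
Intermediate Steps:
p = -810 (p = 6*(-135) = -810)
P(b) = -810 + 2*b (P(b) = (b - 810) + b = (-810 + b) + b = -810 + 2*b)
D = -21952 (D = 7*(-8 - 3128) = 7*(-3136) = -21952)
((132357 - 1*133860) + P(-419)) + (97259 - D) = ((132357 - 1*133860) + (-810 + 2*(-419))) + (97259 - 1*(-21952)) = ((132357 - 133860) + (-810 - 838)) + (97259 + 21952) = (-1503 - 1648) + 119211 = -3151 + 119211 = 116060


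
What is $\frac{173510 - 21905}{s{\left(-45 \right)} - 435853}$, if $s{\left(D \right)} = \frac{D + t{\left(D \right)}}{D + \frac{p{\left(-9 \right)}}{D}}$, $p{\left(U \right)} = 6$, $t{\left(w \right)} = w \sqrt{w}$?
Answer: $- \frac{30285162497622510}{87067370716604761} - \frac{207839084625 i \sqrt{5}}{87067370716604761} \approx -0.34784 - 5.3377 \cdot 10^{-6} i$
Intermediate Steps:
$t{\left(w \right)} = w^{\frac{3}{2}}$
$s{\left(D \right)} = \frac{D + D^{\frac{3}{2}}}{D + \frac{6}{D}}$
$\frac{173510 - 21905}{s{\left(-45 \right)} - 435853} = \frac{173510 - 21905}{- \frac{45 \left(-45 + \left(-45\right)^{\frac{3}{2}}\right)}{6 + \left(-45\right)^{2}} - 435853} = \frac{151605}{- \frac{45 \left(-45 - 135 i \sqrt{5}\right)}{6 + 2025} - 435853} = \frac{151605}{- \frac{45 \left(-45 - 135 i \sqrt{5}\right)}{2031} - 435853} = \frac{151605}{\left(-45\right) \frac{1}{2031} \left(-45 - 135 i \sqrt{5}\right) - 435853} = \frac{151605}{\left(\frac{675}{677} + \frac{2025 i \sqrt{5}}{677}\right) - 435853} = \frac{151605}{- \frac{295071806}{677} + \frac{2025 i \sqrt{5}}{677}}$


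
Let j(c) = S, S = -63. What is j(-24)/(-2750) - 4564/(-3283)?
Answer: 1822547/1289750 ≈ 1.4131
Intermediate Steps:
j(c) = -63
j(-24)/(-2750) - 4564/(-3283) = -63/(-2750) - 4564/(-3283) = -63*(-1/2750) - 4564*(-1/3283) = 63/2750 + 652/469 = 1822547/1289750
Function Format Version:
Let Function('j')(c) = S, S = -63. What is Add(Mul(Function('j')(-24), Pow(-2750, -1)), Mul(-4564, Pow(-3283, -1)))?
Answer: Rational(1822547, 1289750) ≈ 1.4131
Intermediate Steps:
Function('j')(c) = -63
Add(Mul(Function('j')(-24), Pow(-2750, -1)), Mul(-4564, Pow(-3283, -1))) = Add(Mul(-63, Pow(-2750, -1)), Mul(-4564, Pow(-3283, -1))) = Add(Mul(-63, Rational(-1, 2750)), Mul(-4564, Rational(-1, 3283))) = Add(Rational(63, 2750), Rational(652, 469)) = Rational(1822547, 1289750)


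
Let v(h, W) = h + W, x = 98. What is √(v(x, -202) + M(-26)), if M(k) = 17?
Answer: I*√87 ≈ 9.3274*I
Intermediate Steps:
v(h, W) = W + h
√(v(x, -202) + M(-26)) = √((-202 + 98) + 17) = √(-104 + 17) = √(-87) = I*√87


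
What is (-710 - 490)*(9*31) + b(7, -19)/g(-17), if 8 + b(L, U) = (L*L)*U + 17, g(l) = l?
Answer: -5690678/17 ≈ -3.3475e+5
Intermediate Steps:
b(L, U) = 9 + U*L² (b(L, U) = -8 + ((L*L)*U + 17) = -8 + (L²*U + 17) = -8 + (U*L² + 17) = -8 + (17 + U*L²) = 9 + U*L²)
(-710 - 490)*(9*31) + b(7, -19)/g(-17) = (-710 - 490)*(9*31) + (9 - 19*7²)/(-17) = -1200*279 + (9 - 19*49)*(-1/17) = -334800 + (9 - 931)*(-1/17) = -334800 - 922*(-1/17) = -334800 + 922/17 = -5690678/17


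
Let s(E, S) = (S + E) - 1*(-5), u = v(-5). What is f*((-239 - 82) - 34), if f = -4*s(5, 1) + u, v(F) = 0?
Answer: 15620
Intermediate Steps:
u = 0
s(E, S) = 5 + E + S (s(E, S) = (E + S) + 5 = 5 + E + S)
f = -44 (f = -4*(5 + 5 + 1) + 0 = -4*11 + 0 = -44 + 0 = -44)
f*((-239 - 82) - 34) = -44*((-239 - 82) - 34) = -44*(-321 - 34) = -44*(-355) = 15620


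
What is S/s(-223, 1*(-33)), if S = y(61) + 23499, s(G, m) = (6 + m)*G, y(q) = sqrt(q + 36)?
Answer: 2611/669 + sqrt(97)/6021 ≈ 3.9045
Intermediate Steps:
y(q) = sqrt(36 + q)
s(G, m) = G*(6 + m)
S = 23499 + sqrt(97) (S = sqrt(36 + 61) + 23499 = sqrt(97) + 23499 = 23499 + sqrt(97) ≈ 23509.)
S/s(-223, 1*(-33)) = (23499 + sqrt(97))/((-223*(6 + 1*(-33)))) = (23499 + sqrt(97))/((-223*(6 - 33))) = (23499 + sqrt(97))/((-223*(-27))) = (23499 + sqrt(97))/6021 = (23499 + sqrt(97))*(1/6021) = 2611/669 + sqrt(97)/6021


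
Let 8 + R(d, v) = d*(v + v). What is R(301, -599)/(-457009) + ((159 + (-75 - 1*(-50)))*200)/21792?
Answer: 1256635447/622446258 ≈ 2.0189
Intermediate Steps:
R(d, v) = -8 + 2*d*v (R(d, v) = -8 + d*(v + v) = -8 + d*(2*v) = -8 + 2*d*v)
R(301, -599)/(-457009) + ((159 + (-75 - 1*(-50)))*200)/21792 = (-8 + 2*301*(-599))/(-457009) + ((159 + (-75 - 1*(-50)))*200)/21792 = (-8 - 360598)*(-1/457009) + ((159 + (-75 + 50))*200)*(1/21792) = -360606*(-1/457009) + ((159 - 25)*200)*(1/21792) = 360606/457009 + (134*200)*(1/21792) = 360606/457009 + 26800*(1/21792) = 360606/457009 + 1675/1362 = 1256635447/622446258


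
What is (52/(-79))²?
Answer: 2704/6241 ≈ 0.43326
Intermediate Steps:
(52/(-79))² = (52*(-1/79))² = (-52/79)² = 2704/6241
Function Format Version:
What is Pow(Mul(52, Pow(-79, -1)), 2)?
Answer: Rational(2704, 6241) ≈ 0.43326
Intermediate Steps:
Pow(Mul(52, Pow(-79, -1)), 2) = Pow(Mul(52, Rational(-1, 79)), 2) = Pow(Rational(-52, 79), 2) = Rational(2704, 6241)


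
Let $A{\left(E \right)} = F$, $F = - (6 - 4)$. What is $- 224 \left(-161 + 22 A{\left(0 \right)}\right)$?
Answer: $45920$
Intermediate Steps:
$F = -2$ ($F = \left(-1\right) 2 = -2$)
$A{\left(E \right)} = -2$
$- 224 \left(-161 + 22 A{\left(0 \right)}\right) = - 224 \left(-161 + 22 \left(-2\right)\right) = - 224 \left(-161 - 44\right) = \left(-224\right) \left(-205\right) = 45920$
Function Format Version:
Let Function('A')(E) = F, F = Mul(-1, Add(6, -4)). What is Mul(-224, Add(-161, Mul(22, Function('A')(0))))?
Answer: 45920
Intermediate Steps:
F = -2 (F = Mul(-1, 2) = -2)
Function('A')(E) = -2
Mul(-224, Add(-161, Mul(22, Function('A')(0)))) = Mul(-224, Add(-161, Mul(22, -2))) = Mul(-224, Add(-161, -44)) = Mul(-224, -205) = 45920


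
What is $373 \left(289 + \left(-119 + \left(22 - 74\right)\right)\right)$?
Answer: $44014$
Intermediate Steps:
$373 \left(289 + \left(-119 + \left(22 - 74\right)\right)\right) = 373 \left(289 - 171\right) = 373 \cdot 118 = 44014$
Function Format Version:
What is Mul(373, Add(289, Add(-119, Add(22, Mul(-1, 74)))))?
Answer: 44014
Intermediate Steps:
Mul(373, Add(289, Add(-119, Add(22, Mul(-1, 74))))) = Mul(373, Add(289, Add(-119, Add(22, -74)))) = Mul(373, Add(289, Add(-119, -52))) = Mul(373, Add(289, -171)) = Mul(373, 118) = 44014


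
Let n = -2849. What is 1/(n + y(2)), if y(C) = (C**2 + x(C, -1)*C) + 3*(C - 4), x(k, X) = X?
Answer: -1/2853 ≈ -0.00035051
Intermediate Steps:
y(C) = -12 + C**2 + 2*C (y(C) = (C**2 - C) + 3*(C - 4) = (C**2 - C) + 3*(-4 + C) = (C**2 - C) + (-12 + 3*C) = -12 + C**2 + 2*C)
1/(n + y(2)) = 1/(-2849 + (-12 + 2**2 + 2*2)) = 1/(-2849 + (-12 + 4 + 4)) = 1/(-2849 - 4) = 1/(-2853) = -1/2853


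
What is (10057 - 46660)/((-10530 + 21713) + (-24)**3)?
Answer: 36603/2641 ≈ 13.860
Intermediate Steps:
(10057 - 46660)/((-10530 + 21713) + (-24)**3) = -36603/(11183 - 13824) = -36603/(-2641) = -36603*(-1/2641) = 36603/2641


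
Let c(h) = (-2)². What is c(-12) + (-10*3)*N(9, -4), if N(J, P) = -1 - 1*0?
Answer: 34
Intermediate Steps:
N(J, P) = -1 (N(J, P) = -1 + 0 = -1)
c(h) = 4
c(-12) + (-10*3)*N(9, -4) = 4 - 10*3*(-1) = 4 - 30*(-1) = 4 + 30 = 34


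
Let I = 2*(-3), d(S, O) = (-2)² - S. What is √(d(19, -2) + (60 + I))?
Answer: √39 ≈ 6.2450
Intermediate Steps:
d(S, O) = 4 - S
I = -6
√(d(19, -2) + (60 + I)) = √((4 - 1*19) + (60 - 6)) = √((4 - 19) + 54) = √(-15 + 54) = √39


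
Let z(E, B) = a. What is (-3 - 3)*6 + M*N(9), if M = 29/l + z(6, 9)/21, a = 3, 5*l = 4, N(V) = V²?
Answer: 81531/28 ≈ 2911.8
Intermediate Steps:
l = ⅘ (l = (⅕)*4 = ⅘ ≈ 0.80000)
z(E, B) = 3
M = 1019/28 (M = 29/(⅘) + 3/21 = 29*(5/4) + 3*(1/21) = 145/4 + ⅐ = 1019/28 ≈ 36.393)
(-3 - 3)*6 + M*N(9) = (-3 - 3)*6 + (1019/28)*9² = -6*6 + (1019/28)*81 = -36 + 82539/28 = 81531/28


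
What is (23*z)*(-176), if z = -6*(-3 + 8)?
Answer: 121440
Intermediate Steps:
z = -30 (z = -6*5 = -30)
(23*z)*(-176) = (23*(-30))*(-176) = -690*(-176) = 121440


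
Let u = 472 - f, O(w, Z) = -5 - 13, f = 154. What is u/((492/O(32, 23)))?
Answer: -477/41 ≈ -11.634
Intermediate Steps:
O(w, Z) = -18
u = 318 (u = 472 - 1*154 = 472 - 154 = 318)
u/((492/O(32, 23))) = 318/((492/(-18))) = 318/((492*(-1/18))) = 318/(-82/3) = 318*(-3/82) = -477/41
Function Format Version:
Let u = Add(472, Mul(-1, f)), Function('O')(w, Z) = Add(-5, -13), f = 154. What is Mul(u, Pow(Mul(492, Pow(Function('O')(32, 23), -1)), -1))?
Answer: Rational(-477, 41) ≈ -11.634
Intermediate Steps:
Function('O')(w, Z) = -18
u = 318 (u = Add(472, Mul(-1, 154)) = Add(472, -154) = 318)
Mul(u, Pow(Mul(492, Pow(Function('O')(32, 23), -1)), -1)) = Mul(318, Pow(Mul(492, Pow(-18, -1)), -1)) = Mul(318, Pow(Mul(492, Rational(-1, 18)), -1)) = Mul(318, Pow(Rational(-82, 3), -1)) = Mul(318, Rational(-3, 82)) = Rational(-477, 41)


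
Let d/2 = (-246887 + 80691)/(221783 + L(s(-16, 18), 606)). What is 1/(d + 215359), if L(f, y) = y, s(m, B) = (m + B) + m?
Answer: 222389/47893140259 ≈ 4.6434e-6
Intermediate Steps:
s(m, B) = B + 2*m (s(m, B) = (B + m) + m = B + 2*m)
d = -332392/222389 (d = 2*((-246887 + 80691)/(221783 + 606)) = 2*(-166196/222389) = -332392/222389 ≈ -1.4946)
1/(d + 215359) = 1/(-332392/222389 + 215359) = 1/(47893140259/222389) = 222389/47893140259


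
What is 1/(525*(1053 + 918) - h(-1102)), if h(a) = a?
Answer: 1/1035877 ≈ 9.6536e-7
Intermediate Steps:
1/(525*(1053 + 918) - h(-1102)) = 1/(525*(1053 + 918) - 1*(-1102)) = 1/(525*1971 + 1102) = 1/(1034775 + 1102) = 1/1035877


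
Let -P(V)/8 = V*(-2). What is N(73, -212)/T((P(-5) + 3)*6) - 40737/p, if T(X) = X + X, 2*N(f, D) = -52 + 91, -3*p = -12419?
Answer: -6858493/695464 ≈ -9.8618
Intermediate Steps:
p = 12419/3 (p = -⅓*(-12419) = 12419/3 ≈ 4139.7)
N(f, D) = 39/2 (N(f, D) = (-52 + 91)/2 = (½)*39 = 39/2)
P(V) = 16*V (P(V) = -8*V*(-2) = -(-16)*V = 16*V)
T(X) = 2*X
N(73, -212)/T((P(-5) + 3)*6) - 40737/p = 39/(2*((2*((16*(-5) + 3)*6)))) - 40737/12419/3 = 39/(2*((2*((-80 + 3)*6)))) - 40737*3/12419 = 39/(2*((2*(-77*6)))) - 122211/12419 = 39/(2*((2*(-462)))) - 122211/12419 = (39/2)/(-924) - 122211/12419 = (39/2)*(-1/924) - 122211/12419 = -13/616 - 122211/12419 = -6858493/695464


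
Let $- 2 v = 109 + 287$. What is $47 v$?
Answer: $-9306$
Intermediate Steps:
$v = -198$ ($v = - \frac{109 + 287}{2} = \left(- \frac{1}{2}\right) 396 = -198$)
$47 v = 47 \left(-198\right) = -9306$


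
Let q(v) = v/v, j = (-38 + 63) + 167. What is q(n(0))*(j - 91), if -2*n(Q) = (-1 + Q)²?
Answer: 101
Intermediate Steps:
n(Q) = -(-1 + Q)²/2
j = 192 (j = 25 + 167 = 192)
q(v) = 1
q(n(0))*(j - 91) = 1*(192 - 91) = 1*101 = 101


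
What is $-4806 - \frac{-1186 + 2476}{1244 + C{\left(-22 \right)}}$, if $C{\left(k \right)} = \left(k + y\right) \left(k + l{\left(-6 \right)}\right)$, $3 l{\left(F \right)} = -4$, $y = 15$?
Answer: $- \frac{10147401}{2111} \approx -4806.9$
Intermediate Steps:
$l{\left(F \right)} = - \frac{4}{3}$ ($l{\left(F \right)} = \frac{1}{3} \left(-4\right) = - \frac{4}{3}$)
$C{\left(k \right)} = \left(15 + k\right) \left(- \frac{4}{3} + k\right)$ ($C{\left(k \right)} = \left(k + 15\right) \left(k - \frac{4}{3}\right) = \left(15 + k\right) \left(- \frac{4}{3} + k\right)$)
$-4806 - \frac{-1186 + 2476}{1244 + C{\left(-22 \right)}} = -4806 - \frac{-1186 + 2476}{1244 + \left(-20 + \left(-22\right)^{2} + \frac{41}{3} \left(-22\right)\right)} = -4806 - \frac{1290}{1244 - - \frac{490}{3}} = -4806 - \frac{1290}{1244 + \frac{490}{3}} = -4806 - \frac{1290}{\frac{4222}{3}} = -4806 - 1290 \cdot \frac{3}{4222} = -4806 - \frac{1935}{2111} = - \frac{10147401}{2111}$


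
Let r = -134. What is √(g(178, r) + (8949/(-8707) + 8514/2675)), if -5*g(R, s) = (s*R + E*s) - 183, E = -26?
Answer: √89235004975553882/4658245 ≈ 64.128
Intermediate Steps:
g(R, s) = 183/5 + 26*s/5 - R*s/5 (g(R, s) = -((s*R - 26*s) - 183)/5 = -((R*s - 26*s) - 183)/5 = -((-26*s + R*s) - 183)/5 = -(-183 - 26*s + R*s)/5 = 183/5 + 26*s/5 - R*s/5)
√(g(178, r) + (8949/(-8707) + 8514/2675)) = √((183/5 + (26/5)*(-134) - ⅕*178*(-134)) + (8949/(-8707) + 8514/2675)) = √((183/5 - 3484/5 + 23852/5) + (8949*(-1/8707) + 8514*(1/2675))) = √(20551/5 + (-8949/8707 + 8514/2675)) = √(20551/5 + 50192823/23291225) = √(95781785818/23291225) = √89235004975553882/4658245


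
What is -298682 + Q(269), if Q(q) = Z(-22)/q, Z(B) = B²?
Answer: -80344974/269 ≈ -2.9868e+5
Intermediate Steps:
Q(q) = 484/q (Q(q) = (-22)²/q = 484/q)
-298682 + Q(269) = -298682 + 484/269 = -80344974/269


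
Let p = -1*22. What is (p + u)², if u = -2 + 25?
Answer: 1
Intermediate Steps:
p = -22
u = 23
(p + u)² = (-22 + 23)² = 1² = 1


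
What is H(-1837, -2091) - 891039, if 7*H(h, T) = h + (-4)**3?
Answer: -6239174/7 ≈ -8.9131e+5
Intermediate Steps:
H(h, T) = -64/7 + h/7 (H(h, T) = (h + (-4)**3)/7 = (h - 64)/7 = (-64 + h)/7 = -64/7 + h/7)
H(-1837, -2091) - 891039 = (-64/7 + (1/7)*(-1837)) - 891039 = (-64/7 - 1837/7) - 891039 = -1901/7 - 891039 = -6239174/7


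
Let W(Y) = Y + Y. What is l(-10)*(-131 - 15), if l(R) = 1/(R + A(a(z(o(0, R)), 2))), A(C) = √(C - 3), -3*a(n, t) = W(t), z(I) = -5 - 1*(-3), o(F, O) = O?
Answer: 4380/313 + 146*I*√39/313 ≈ 13.994 + 2.913*I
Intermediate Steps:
W(Y) = 2*Y
z(I) = -2 (z(I) = -5 + 3 = -2)
a(n, t) = -2*t/3
A(C) = √(-3 + C)
l(R) = 1/(R + I*√39/3) (l(R) = 1/(R + √(-3 - ⅔*2)) = 1/(R + √(-3 - 4/3)) = 1/(R + √(-13/3)) = 1/(R + I*√39/3))
l(-10)*(-131 - 15) = (3/(3*(-10) + I*√39))*(-131 - 15) = (3/(-30 + I*√39))*(-146) = -438/(-30 + I*√39)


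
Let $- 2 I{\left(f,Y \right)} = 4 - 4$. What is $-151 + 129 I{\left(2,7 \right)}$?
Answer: $-151$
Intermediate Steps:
$I{\left(f,Y \right)} = 0$ ($I{\left(f,Y \right)} = - \frac{4 - 4}{2} = \left(- \frac{1}{2}\right) 0 = 0$)
$-151 + 129 I{\left(2,7 \right)} = -151 + 129 \cdot 0 = -151 + 0 = -151$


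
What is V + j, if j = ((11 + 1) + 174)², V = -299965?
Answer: -265369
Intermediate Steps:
j = 34596 (j = (12 + 174)² = 186² = 34596)
V + j = -299965 + 34596 = -265369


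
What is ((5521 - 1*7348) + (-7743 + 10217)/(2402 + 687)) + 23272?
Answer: 66246079/3089 ≈ 21446.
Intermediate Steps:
((5521 - 1*7348) + (-7743 + 10217)/(2402 + 687)) + 23272 = ((5521 - 7348) + 2474/3089) + 23272 = (-1827 + 2474*(1/3089)) + 23272 = (-1827 + 2474/3089) + 23272 = -5641129/3089 + 23272 = 66246079/3089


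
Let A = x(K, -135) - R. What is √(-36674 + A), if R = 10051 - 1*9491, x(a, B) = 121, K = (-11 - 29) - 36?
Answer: I*√37113 ≈ 192.65*I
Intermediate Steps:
K = -76 (K = -40 - 36 = -76)
R = 560 (R = 10051 - 9491 = 560)
A = -439 (A = 121 - 1*560 = 121 - 560 = -439)
√(-36674 + A) = √(-36674 - 439) = √(-37113) = I*√37113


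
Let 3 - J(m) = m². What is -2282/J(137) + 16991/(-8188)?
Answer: -150084045/76828004 ≈ -1.9535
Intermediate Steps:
J(m) = 3 - m²
-2282/J(137) + 16991/(-8188) = -2282/(3 - 1*137²) + 16991/(-8188) = -2282/(3 - 1*18769) + 16991*(-1/8188) = -2282/(3 - 18769) - 16991/8188 = -2282/(-18766) - 16991/8188 = -2282*(-1/18766) - 16991/8188 = 1141/9383 - 16991/8188 = -150084045/76828004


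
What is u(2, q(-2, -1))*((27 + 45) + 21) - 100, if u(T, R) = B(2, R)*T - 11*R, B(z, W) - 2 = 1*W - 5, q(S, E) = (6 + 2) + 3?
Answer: -9865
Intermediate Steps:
q(S, E) = 11 (q(S, E) = 8 + 3 = 11)
B(z, W) = -3 + W (B(z, W) = 2 + (1*W - 5) = 2 + (W - 5) = 2 + (-5 + W) = -3 + W)
u(T, R) = -11*R + T*(-3 + R) (u(T, R) = (-3 + R)*T - 11*R = T*(-3 + R) - 11*R = -11*R + T*(-3 + R))
u(2, q(-2, -1))*((27 + 45) + 21) - 100 = (-11*11 + 2*(-3 + 11))*((27 + 45) + 21) - 100 = (-121 + 2*8)*(72 + 21) - 100 = (-121 + 16)*93 - 100 = -105*93 - 100 = -9765 - 100 = -9865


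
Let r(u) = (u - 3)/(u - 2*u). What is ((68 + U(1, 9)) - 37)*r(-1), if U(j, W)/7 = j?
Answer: -152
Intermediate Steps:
U(j, W) = 7*j
r(u) = -(-3 + u)/u (r(u) = (-3 + u)/((-u)) = (-3 + u)*(-1/u) = -(-3 + u)/u)
((68 + U(1, 9)) - 37)*r(-1) = ((68 + 7*1) - 37)*((3 - 1*(-1))/(-1)) = ((68 + 7) - 37)*(-(3 + 1)) = (75 - 37)*(-1*4) = 38*(-4) = -152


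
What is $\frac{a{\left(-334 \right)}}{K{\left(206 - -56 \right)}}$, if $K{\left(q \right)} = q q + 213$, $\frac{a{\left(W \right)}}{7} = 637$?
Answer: $\frac{4459}{68857} \approx 0.064757$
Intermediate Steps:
$a{\left(W \right)} = 4459$ ($a{\left(W \right)} = 7 \cdot 637 = 4459$)
$K{\left(q \right)} = 213 + q^{2}$ ($K{\left(q \right)} = q^{2} + 213 = 213 + q^{2}$)
$\frac{a{\left(-334 \right)}}{K{\left(206 - -56 \right)}} = \frac{4459}{213 + \left(206 - -56\right)^{2}} = \frac{4459}{213 + \left(206 + 56\right)^{2}} = \frac{4459}{213 + 262^{2}} = \frac{4459}{213 + 68644} = \frac{4459}{68857}$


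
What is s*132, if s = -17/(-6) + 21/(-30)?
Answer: 1408/5 ≈ 281.60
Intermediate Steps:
s = 32/15 (s = -17*(-⅙) + 21*(-1/30) = 17/6 - 7/10 = 32/15 ≈ 2.1333)
s*132 = (32/15)*132 = 1408/5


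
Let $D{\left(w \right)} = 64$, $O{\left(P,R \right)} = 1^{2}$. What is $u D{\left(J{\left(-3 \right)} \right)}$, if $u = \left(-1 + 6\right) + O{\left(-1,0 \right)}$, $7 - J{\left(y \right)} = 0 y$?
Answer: $384$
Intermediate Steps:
$O{\left(P,R \right)} = 1$
$J{\left(y \right)} = 7$ ($J{\left(y \right)} = 7 - 0 y = 7 - 0 = 7 + 0 = 7$)
$u = 6$ ($u = \left(-1 + 6\right) + 1 = 5 + 1 = 6$)
$u D{\left(J{\left(-3 \right)} \right)} = 6 \cdot 64 = 384$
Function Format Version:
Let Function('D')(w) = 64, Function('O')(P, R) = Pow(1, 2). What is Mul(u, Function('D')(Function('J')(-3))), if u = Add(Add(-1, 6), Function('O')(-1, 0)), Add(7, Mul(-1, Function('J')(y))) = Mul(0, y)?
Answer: 384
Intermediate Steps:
Function('O')(P, R) = 1
Function('J')(y) = 7 (Function('J')(y) = Add(7, Mul(-1, Mul(0, y))) = Add(7, Mul(-1, 0)) = Add(7, 0) = 7)
u = 6 (u = Add(Add(-1, 6), 1) = Add(5, 1) = 6)
Mul(u, Function('D')(Function('J')(-3))) = Mul(6, 64) = 384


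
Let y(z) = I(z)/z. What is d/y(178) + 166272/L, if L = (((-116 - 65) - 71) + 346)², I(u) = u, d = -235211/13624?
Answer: 46741333/30095416 ≈ 1.5531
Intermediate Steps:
d = -235211/13624 (d = -235211*1/13624 = -235211/13624 ≈ -17.264)
y(z) = 1 (y(z) = z/z = 1)
L = 8836 (L = ((-181 - 71) + 346)² = (-252 + 346)² = 94² = 8836)
d/y(178) + 166272/L = -235211/13624/1 + 166272/8836 = -235211/13624*1 + 166272*(1/8836) = -235211/13624 + 41568/2209 = 46741333/30095416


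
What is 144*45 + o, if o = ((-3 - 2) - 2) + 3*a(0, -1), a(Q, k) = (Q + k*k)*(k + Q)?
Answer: 6470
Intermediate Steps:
a(Q, k) = (Q + k)*(Q + k**2) (a(Q, k) = (Q + k**2)*(Q + k) = (Q + k)*(Q + k**2))
o = -10 (o = ((-3 - 2) - 2) + 3*(0**2 + (-1)**3 + 0*(-1) + 0*(-1)**2) = (-5 - 2) + 3*(0 - 1 + 0 + 0*1) = -7 + 3*(0 - 1 + 0 + 0) = -7 + 3*(-1) = -7 - 3 = -10)
144*45 + o = 144*45 - 10 = 6480 - 10 = 6470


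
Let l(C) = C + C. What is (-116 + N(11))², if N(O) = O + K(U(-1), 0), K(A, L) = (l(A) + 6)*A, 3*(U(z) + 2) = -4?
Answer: 855625/81 ≈ 10563.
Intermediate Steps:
l(C) = 2*C
U(z) = -10/3 (U(z) = -2 + (⅓)*(-4) = -2 - 4/3 = -10/3)
K(A, L) = A*(6 + 2*A) (K(A, L) = (2*A + 6)*A = (6 + 2*A)*A = A*(6 + 2*A))
N(O) = 20/9 + O (N(O) = O + 2*(-10/3)*(3 - 10/3) = O + 2*(-10/3)*(-⅓) = O + 20/9 = 20/9 + O)
(-116 + N(11))² = (-116 + (20/9 + 11))² = (-116 + 119/9)² = (-925/9)² = 855625/81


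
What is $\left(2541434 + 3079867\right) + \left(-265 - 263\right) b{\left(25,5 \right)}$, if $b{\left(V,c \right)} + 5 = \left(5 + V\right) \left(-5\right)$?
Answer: $5703141$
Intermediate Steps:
$b{\left(V,c \right)} = -30 - 5 V$ ($b{\left(V,c \right)} = -5 + \left(5 + V\right) \left(-5\right) = -5 - \left(25 + 5 V\right) = -30 - 5 V$)
$\left(2541434 + 3079867\right) + \left(-265 - 263\right) b{\left(25,5 \right)} = \left(2541434 + 3079867\right) + \left(-265 - 263\right) \left(-30 - 125\right) = 5621301 - 528 \left(-30 - 125\right) = 5621301 - -81840 = 5621301 + 81840 = 5703141$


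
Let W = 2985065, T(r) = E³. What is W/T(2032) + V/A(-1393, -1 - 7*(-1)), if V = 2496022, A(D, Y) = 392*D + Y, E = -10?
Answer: -6529963061/2184200 ≈ -2989.6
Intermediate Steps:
A(D, Y) = Y + 392*D
T(r) = -1000 (T(r) = (-10)³ = -1000)
W/T(2032) + V/A(-1393, -1 - 7*(-1)) = 2985065/(-1000) + 2496022/((-1 - 7*(-1)) + 392*(-1393)) = 2985065*(-1/1000) + 2496022/((-1 + 7) - 546056) = -597013/200 + 2496022/(6 - 546056) = -597013/200 + 2496022/(-546050) = -597013/200 + 2496022*(-1/546050) = -597013/200 - 1248011/273025 = -6529963061/2184200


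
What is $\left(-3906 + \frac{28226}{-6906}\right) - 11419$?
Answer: $- \frac{52931338}{3453} \approx -15329.0$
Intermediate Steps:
$\left(-3906 + \frac{28226}{-6906}\right) - 11419 = \left(-3906 + 28226 \left(- \frac{1}{6906}\right)\right) - 11419 = \left(-3906 - \frac{14113}{3453}\right) - 11419 = - \frac{13501531}{3453} - 11419 = - \frac{52931338}{3453}$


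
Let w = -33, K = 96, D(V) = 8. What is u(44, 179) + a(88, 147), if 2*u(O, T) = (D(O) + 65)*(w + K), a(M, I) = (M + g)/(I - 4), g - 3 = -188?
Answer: 657463/286 ≈ 2298.8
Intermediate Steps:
g = -185 (g = 3 - 188 = -185)
a(M, I) = (-185 + M)/(-4 + I) (a(M, I) = (M - 185)/(I - 4) = (-185 + M)/(-4 + I))
u(O, T) = 4599/2 (u(O, T) = ((8 + 65)*(-33 + 96))/2 = (73*63)/2 = (½)*4599 = 4599/2)
u(44, 179) + a(88, 147) = 4599/2 + (-185 + 88)/(-4 + 147) = 4599/2 - 97/143 = 657463/286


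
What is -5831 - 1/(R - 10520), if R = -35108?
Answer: -266056867/45628 ≈ -5831.0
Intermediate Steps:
-5831 - 1/(R - 10520) = -5831 - 1/(-35108 - 10520) = -5831 - 1/(-45628) = -5831 - 1*(-1/45628) = -5831 + 1/45628 = -266056867/45628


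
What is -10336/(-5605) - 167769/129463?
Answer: 20936017/38191585 ≈ 0.54818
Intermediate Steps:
-10336/(-5605) - 167769/129463 = -10336*(-1/5605) - 167769*1/129463 = 544/295 - 167769/129463 = 20936017/38191585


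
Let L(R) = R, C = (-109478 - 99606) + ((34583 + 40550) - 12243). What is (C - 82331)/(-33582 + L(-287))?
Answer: 20775/3079 ≈ 6.7473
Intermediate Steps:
C = -146194 (C = -209084 + (75133 - 12243) = -209084 + 62890 = -146194)
(C - 82331)/(-33582 + L(-287)) = (-146194 - 82331)/(-33582 - 287) = -228525/(-33869) = -228525*(-1/33869) = 20775/3079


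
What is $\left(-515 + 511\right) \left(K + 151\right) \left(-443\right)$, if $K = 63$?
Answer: $379208$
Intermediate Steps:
$\left(-515 + 511\right) \left(K + 151\right) \left(-443\right) = \left(-515 + 511\right) \left(63 + 151\right) \left(-443\right) = \left(-4\right) 214 \left(-443\right) = \left(-856\right) \left(-443\right) = 379208$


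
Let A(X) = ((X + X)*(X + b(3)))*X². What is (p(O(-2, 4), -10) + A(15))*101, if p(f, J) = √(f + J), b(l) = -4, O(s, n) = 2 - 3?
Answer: 7499250 + 101*I*√11 ≈ 7.4992e+6 + 334.98*I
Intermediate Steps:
O(s, n) = -1
p(f, J) = √(J + f)
A(X) = 2*X³*(-4 + X) (A(X) = ((X + X)*(X - 4))*X² = ((2*X)*(-4 + X))*X² = (2*X*(-4 + X))*X² = 2*X³*(-4 + X))
(p(O(-2, 4), -10) + A(15))*101 = (√(-10 - 1) + 2*15³*(-4 + 15))*101 = (√(-11) + 2*3375*11)*101 = (I*√11 + 74250)*101 = (74250 + I*√11)*101 = 7499250 + 101*I*√11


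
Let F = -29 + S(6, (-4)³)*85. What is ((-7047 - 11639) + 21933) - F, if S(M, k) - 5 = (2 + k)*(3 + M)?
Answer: 50281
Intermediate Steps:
S(M, k) = 5 + (2 + k)*(3 + M)
F = -47034 (F = -29 + (11 + 2*6 + 3*(-4)³ + 6*(-4)³)*85 = -29 + (11 + 12 + 3*(-64) + 6*(-64))*85 = -29 + (11 + 12 - 192 - 384)*85 = -29 - 553*85 = -29 - 47005 = -47034)
((-7047 - 11639) + 21933) - F = ((-7047 - 11639) + 21933) - 1*(-47034) = (-18686 + 21933) + 47034 = 3247 + 47034 = 50281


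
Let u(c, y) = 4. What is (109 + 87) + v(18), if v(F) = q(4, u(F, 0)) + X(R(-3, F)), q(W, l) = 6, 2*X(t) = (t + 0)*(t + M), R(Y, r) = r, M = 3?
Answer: 391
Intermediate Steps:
X(t) = t*(3 + t)/2 (X(t) = ((t + 0)*(t + 3))/2 = (t*(3 + t))/2 = t*(3 + t)/2)
v(F) = 6 + F*(3 + F)/2
(109 + 87) + v(18) = (109 + 87) + (6 + (½)*18*(3 + 18)) = 196 + (6 + (½)*18*21) = 196 + (6 + 189) = 196 + 195 = 391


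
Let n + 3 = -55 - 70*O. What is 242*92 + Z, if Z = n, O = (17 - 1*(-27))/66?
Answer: 66478/3 ≈ 22159.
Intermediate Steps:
O = ⅔ (O = (17 + 27)*(1/66) = 44*(1/66) = ⅔ ≈ 0.66667)
n = -314/3 (n = -3 + (-55 - 70*⅔) = -3 + (-55 - 140/3) = -3 - 305/3 = -314/3 ≈ -104.67)
Z = -314/3 ≈ -104.67
242*92 + Z = 242*92 - 314/3 = 22264 - 314/3 = 66478/3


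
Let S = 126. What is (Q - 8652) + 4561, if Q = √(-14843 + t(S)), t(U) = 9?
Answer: -4091 + I*√14834 ≈ -4091.0 + 121.79*I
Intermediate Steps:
Q = I*√14834 (Q = √(-14843 + 9) = √(-14834) = I*√14834 ≈ 121.79*I)
(Q - 8652) + 4561 = (I*√14834 - 8652) + 4561 = (-8652 + I*√14834) + 4561 = -4091 + I*√14834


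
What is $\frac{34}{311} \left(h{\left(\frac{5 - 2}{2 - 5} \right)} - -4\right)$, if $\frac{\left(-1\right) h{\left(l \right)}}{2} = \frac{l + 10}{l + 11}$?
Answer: $\frac{374}{1555} \approx 0.24051$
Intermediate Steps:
$h{\left(l \right)} = - \frac{2 \left(10 + l\right)}{11 + l}$ ($h{\left(l \right)} = - 2 \frac{l + 10}{l + 11} = - 2 \frac{10 + l}{11 + l} = - \frac{2 \left(10 + l\right)}{11 + l}$)
$\frac{34}{311} \left(h{\left(\frac{5 - 2}{2 - 5} \right)} - -4\right) = \frac{34}{311} \left(\frac{2 \left(-10 - \frac{5 - 2}{2 - 5}\right)}{11 + \frac{5 - 2}{2 - 5}} - -4\right) = 34 \cdot \frac{1}{311} \left(\frac{2 \left(-10 - \frac{3}{-3}\right)}{11 + \frac{3}{-3}} + 4\right) = \frac{34 \left(\frac{2 \left(-10 - 3 \left(- \frac{1}{3}\right)\right)}{11 + 3 \left(- \frac{1}{3}\right)} + 4\right)}{311} = \frac{34 \left(\frac{2 \left(-10 - -1\right)}{11 - 1} + 4\right)}{311} = \frac{34 \left(\frac{2 \left(-10 + 1\right)}{10} + 4\right)}{311} = \frac{34 \left(2 \cdot \frac{1}{10} \left(-9\right) + 4\right)}{311} = \frac{34 \left(- \frac{9}{5} + 4\right)}{311} = \frac{34}{311} \cdot \frac{11}{5} = \frac{374}{1555}$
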